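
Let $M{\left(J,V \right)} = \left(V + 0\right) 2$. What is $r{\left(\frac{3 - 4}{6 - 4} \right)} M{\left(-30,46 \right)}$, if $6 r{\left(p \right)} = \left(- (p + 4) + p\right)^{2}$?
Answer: $\frac{736}{3} \approx 245.33$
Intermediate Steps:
$M{\left(J,V \right)} = 2 V$ ($M{\left(J,V \right)} = V 2 = 2 V$)
$r{\left(p \right)} = \frac{8}{3}$ ($r{\left(p \right)} = \frac{\left(- (p + 4) + p\right)^{2}}{6} = \frac{\left(- (4 + p) + p\right)^{2}}{6} = \frac{\left(\left(-4 - p\right) + p\right)^{2}}{6} = \frac{\left(-4\right)^{2}}{6} = \frac{1}{6} \cdot 16 = \frac{8}{3}$)
$r{\left(\frac{3 - 4}{6 - 4} \right)} M{\left(-30,46 \right)} = \frac{8 \cdot 2 \cdot 46}{3} = \frac{8}{3} \cdot 92 = \frac{736}{3}$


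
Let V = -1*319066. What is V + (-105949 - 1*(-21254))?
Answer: -403761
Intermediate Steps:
V = -319066
V + (-105949 - 1*(-21254)) = -319066 + (-105949 - 1*(-21254)) = -319066 + (-105949 + 21254) = -319066 - 84695 = -403761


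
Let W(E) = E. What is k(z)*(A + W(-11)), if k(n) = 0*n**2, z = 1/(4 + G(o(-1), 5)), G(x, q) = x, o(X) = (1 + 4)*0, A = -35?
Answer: 0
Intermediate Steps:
o(X) = 0 (o(X) = 5*0 = 0)
z = 1/4 (z = 1/(4 + 0) = 1/4 ≈ 0.25000)
k(n) = 0
k(z)*(A + W(-11)) = 0*(-35 - 11) = 0*(-46) = 0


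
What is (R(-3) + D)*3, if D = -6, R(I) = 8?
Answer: 6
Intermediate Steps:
(R(-3) + D)*3 = (8 - 6)*3 = 2*3 = 6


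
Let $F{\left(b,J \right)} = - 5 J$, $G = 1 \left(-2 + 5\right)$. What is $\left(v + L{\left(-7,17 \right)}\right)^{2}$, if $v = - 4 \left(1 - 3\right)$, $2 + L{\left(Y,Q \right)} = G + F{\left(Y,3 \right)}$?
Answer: $36$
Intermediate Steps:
$G = 3$ ($G = 1 \cdot 3 = 3$)
$L{\left(Y,Q \right)} = -14$ ($L{\left(Y,Q \right)} = -2 + \left(3 - 15\right) = -2 - 12 = -14$)
$v = 8$ ($v = \left(-4\right) \left(-2\right) = 8$)
$\left(v + L{\left(-7,17 \right)}\right)^{2} = \left(8 - 14\right)^{2} = \left(-6\right)^{2} = 36$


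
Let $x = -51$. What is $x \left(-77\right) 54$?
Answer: $212058$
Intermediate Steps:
$x \left(-77\right) 54 = \left(-51\right) \left(-77\right) 54 = 3927 \cdot 54 = 212058$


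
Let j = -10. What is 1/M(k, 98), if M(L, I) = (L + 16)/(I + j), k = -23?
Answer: -88/7 ≈ -12.571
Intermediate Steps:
M(L, I) = (16 + L)/(-10 + I) (M(L, I) = (L + 16)/(I - 10) = (16 + L)/(-10 + I))
1/M(k, 98) = 1/((16 - 23)/(-10 + 98)) = 1/(-7/88) = -88/7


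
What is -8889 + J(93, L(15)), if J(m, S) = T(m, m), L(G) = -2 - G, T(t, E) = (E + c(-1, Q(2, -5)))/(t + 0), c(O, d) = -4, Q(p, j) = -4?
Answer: -826588/93 ≈ -8888.0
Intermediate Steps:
T(t, E) = (-4 + E)/t (T(t, E) = (E - 4)/(t + 0) = (-4 + E)/t)
J(m, S) = (-4 + m)/m
-8889 + J(93, L(15)) = -8889 + (-4 + 93)/93 = -8889 + (1/93)*89 = -8889 + 89/93 = -826588/93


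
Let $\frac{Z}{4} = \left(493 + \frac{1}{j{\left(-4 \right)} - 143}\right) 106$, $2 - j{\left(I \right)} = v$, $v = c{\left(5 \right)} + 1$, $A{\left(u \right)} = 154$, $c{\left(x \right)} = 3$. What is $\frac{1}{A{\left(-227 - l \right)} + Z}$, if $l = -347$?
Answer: $\frac{145}{30331546} \approx 4.7805 \cdot 10^{-6}$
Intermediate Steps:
$v = 4$ ($v = 3 + 1 = 4$)
$j{\left(I \right)} = -2$ ($j{\left(I \right)} = 2 - 4 = -2$)
$Z = \frac{30309216}{145}$ ($Z = 4 \left(493 + \frac{1}{-2 - 143}\right) 106 = 4 \left(493 + \frac{1}{-145}\right) 106 = 4 \left(493 - \frac{1}{145}\right) 106 = 4 \cdot \frac{71484}{145} \cdot 106 = 4 \cdot \frac{7577304}{145} = \frac{30309216}{145} \approx 2.0903 \cdot 10^{5}$)
$\frac{1}{A{\left(-227 - l \right)} + Z} = \frac{1}{154 + \frac{30309216}{145}} = \frac{1}{\frac{30331546}{145}} = \frac{145}{30331546}$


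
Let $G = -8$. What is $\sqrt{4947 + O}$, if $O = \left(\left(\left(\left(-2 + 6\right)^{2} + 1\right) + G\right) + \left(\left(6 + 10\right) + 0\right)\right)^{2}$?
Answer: $2 \sqrt{1393} \approx 74.646$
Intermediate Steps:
$O = 625$ ($O = \left(\left(\left(\left(-2 + 6\right)^{2} + 1\right) - 8\right) + \left(\left(6 + 10\right) + 0\right)\right)^{2} = \left(\left(\left(4^{2} + 1\right) - 8\right) + \left(16 + 0\right)\right)^{2} = \left(\left(\left(16 + 1\right) - 8\right) + 16\right)^{2} = \left(\left(17 - 8\right) + 16\right)^{2} = \left(9 + 16\right)^{2} = 25^{2} = 625$)
$\sqrt{4947 + O} = \sqrt{4947 + 625} = \sqrt{5572} = 2 \sqrt{1393}$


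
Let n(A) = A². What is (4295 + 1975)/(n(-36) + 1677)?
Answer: 2090/991 ≈ 2.1090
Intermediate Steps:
(4295 + 1975)/(n(-36) + 1677) = (4295 + 1975)/((-36)² + 1677) = 6270/(1296 + 1677) = 6270/2973 = 6270*(1/2973) = 2090/991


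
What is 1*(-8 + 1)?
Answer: -7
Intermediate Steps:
1*(-8 + 1) = 1*(-7) = -7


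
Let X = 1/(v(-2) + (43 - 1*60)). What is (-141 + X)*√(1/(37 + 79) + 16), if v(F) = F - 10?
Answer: -2045*√53853/841 ≈ -564.29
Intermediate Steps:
v(F) = -10 + F
X = -1/29 (X = 1/((-10 - 2) + (43 - 1*60)) = 1/(-12 + (43 - 60)) = 1/(-12 - 17) = 1/(-29) = -1/29 ≈ -0.034483)
(-141 + X)*√(1/(37 + 79) + 16) = (-141 - 1/29)*√(1/(37 + 79) + 16) = -4090*√(1/116 + 16)/29 = -2045*√53853/841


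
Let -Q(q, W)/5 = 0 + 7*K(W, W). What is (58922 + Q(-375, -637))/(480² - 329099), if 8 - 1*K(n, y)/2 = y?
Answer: -13772/98699 ≈ -0.13954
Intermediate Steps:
K(n, y) = 16 - 2*y
Q(q, W) = -560 + 70*W (Q(q, W) = -5*(0 + 7*(16 - 2*W)) = -5*(0 + (112 - 14*W)) = -5*(112 - 14*W) = -560 + 70*W)
(58922 + Q(-375, -637))/(480² - 329099) = (58922 + (-560 + 70*(-637)))/(480² - 329099) = (58922 + (-560 - 44590))/(230400 - 329099) = (58922 - 45150)/(-98699) = 13772*(-1/98699) = -13772/98699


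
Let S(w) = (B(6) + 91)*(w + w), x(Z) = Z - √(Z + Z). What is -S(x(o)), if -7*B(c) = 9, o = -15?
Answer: 18840/7 + 1256*I*√30/7 ≈ 2691.4 + 982.77*I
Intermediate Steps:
B(c) = -9/7 (B(c) = -⅐*9 = -9/7)
x(Z) = Z - √2*√Z (x(Z) = Z - √(2*Z) = Z - √2*√Z)
S(w) = 1256*w/7 (S(w) = (-9/7 + 91)*(w + w) = 628*(2*w)/7 = 1256*w/7)
-S(x(o)) = -1256*(-15 - √2*√(-15))/7 = -1256*(-15 - √2*I*√15)/7 = -1256*(-15 - I*√30)/7 = -(-18840/7 - 1256*I*√30/7) = 18840/7 + 1256*I*√30/7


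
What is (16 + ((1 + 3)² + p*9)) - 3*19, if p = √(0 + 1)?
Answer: -16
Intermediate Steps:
p = 1 (p = √1 = 1)
(16 + ((1 + 3)² + p*9)) - 3*19 = (16 + ((1 + 3)² + 1*9)) - 3*19 = (16 + (4² + 9)) - 57 = (16 + (16 + 9)) - 57 = (16 + 25) - 57 = 41 - 57 = -16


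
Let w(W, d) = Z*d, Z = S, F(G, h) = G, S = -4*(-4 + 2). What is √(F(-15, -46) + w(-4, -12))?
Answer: I*√111 ≈ 10.536*I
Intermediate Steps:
S = 8 (S = -4*(-2) = 8)
Z = 8
w(W, d) = 8*d
√(F(-15, -46) + w(-4, -12)) = √(-15 + 8*(-12)) = √(-15 - 96) = √(-111) = I*√111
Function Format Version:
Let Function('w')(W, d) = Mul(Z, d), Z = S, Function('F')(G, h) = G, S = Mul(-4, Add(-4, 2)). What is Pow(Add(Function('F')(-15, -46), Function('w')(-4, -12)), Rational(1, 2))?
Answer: Mul(I, Pow(111, Rational(1, 2))) ≈ Mul(10.536, I)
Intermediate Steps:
S = 8 (S = Mul(-4, -2) = 8)
Z = 8
Function('w')(W, d) = Mul(8, d)
Pow(Add(Function('F')(-15, -46), Function('w')(-4, -12)), Rational(1, 2)) = Pow(Add(-15, Mul(8, -12)), Rational(1, 2)) = Pow(Add(-15, -96), Rational(1, 2)) = Pow(-111, Rational(1, 2)) = Mul(I, Pow(111, Rational(1, 2)))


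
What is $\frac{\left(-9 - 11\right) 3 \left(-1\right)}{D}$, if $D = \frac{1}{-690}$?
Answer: $-41400$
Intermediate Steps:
$D = - \frac{1}{690} \approx -0.0014493$
$\frac{\left(-9 - 11\right) 3 \left(-1\right)}{D} = \frac{\left(-9 - 11\right) 3 \left(-1\right)}{- \frac{1}{690}} = \left(-20\right) \left(-3\right) \left(-690\right) = 60 \left(-690\right) = -41400$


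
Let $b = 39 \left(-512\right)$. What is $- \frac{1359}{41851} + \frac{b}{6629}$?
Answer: $- \frac{844689579}{277430279} \approx -3.0447$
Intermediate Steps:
$b = -19968$
$- \frac{1359}{41851} + \frac{b}{6629} = - \frac{1359}{41851} - \frac{19968}{6629} = - \frac{844689579}{277430279}$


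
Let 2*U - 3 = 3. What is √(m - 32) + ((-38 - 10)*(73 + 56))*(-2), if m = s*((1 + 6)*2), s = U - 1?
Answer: 12384 + 2*I ≈ 12384.0 + 2.0*I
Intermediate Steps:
U = 3 (U = 3/2 + (½)*3 = 3/2 + 3/2 = 3)
s = 2 (s = 3 - 1 = 2)
m = 28 (m = 2*((1 + 6)*2) = 2*(7*2) = 2*14 = 28)
√(m - 32) + ((-38 - 10)*(73 + 56))*(-2) = √(28 - 32) + ((-38 - 10)*(73 + 56))*(-2) = √(-4) - 48*129*(-2) = 2*I - 6192*(-2) = 2*I + 12384 = 12384 + 2*I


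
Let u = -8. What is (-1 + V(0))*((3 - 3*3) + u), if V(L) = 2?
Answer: -14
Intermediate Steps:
(-1 + V(0))*((3 - 3*3) + u) = (-1 + 2)*((3 - 3*3) - 8) = 1*((3 - 9) - 8) = 1*(-6 - 8) = 1*(-14) = -14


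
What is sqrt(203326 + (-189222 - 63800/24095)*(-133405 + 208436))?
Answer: 6*I*sqrt(9158483611652521)/4819 ≈ 1.1915e+5*I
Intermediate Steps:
sqrt(203326 + (-189222 - 63800/24095)*(-133405 + 208436)) = sqrt(203326 + (-189222 - 63800*1/24095)*75031) = sqrt(203326 + (-189222 - 12760/4819)*75031) = sqrt(203326 - 911873578/4819*75031) = sqrt(203326 - 68418786430918/4819) = sqrt(-68417806602924/4819) = 6*I*sqrt(9158483611652521)/4819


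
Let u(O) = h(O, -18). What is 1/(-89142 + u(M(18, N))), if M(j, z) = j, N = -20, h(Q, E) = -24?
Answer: -1/89166 ≈ -1.1215e-5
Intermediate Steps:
u(O) = -24
1/(-89142 + u(M(18, N))) = 1/(-89142 - 24) = 1/(-89166) = -1/89166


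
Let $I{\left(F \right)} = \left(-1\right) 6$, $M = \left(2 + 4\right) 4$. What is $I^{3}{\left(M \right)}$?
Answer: $-216$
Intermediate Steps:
$M = 24$ ($M = 6 \cdot 4 = 24$)
$I{\left(F \right)} = -6$
$I^{3}{\left(M \right)} = \left(-6\right)^{3} = -216$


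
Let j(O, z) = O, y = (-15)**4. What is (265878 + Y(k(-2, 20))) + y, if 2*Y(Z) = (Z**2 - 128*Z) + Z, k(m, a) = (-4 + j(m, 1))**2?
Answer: 314865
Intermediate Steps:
y = 50625
k(m, a) = (-4 + m)**2
Y(Z) = Z**2/2 - 127*Z/2 (Y(Z) = ((Z**2 - 128*Z) + Z)/2 = (Z**2 - 127*Z)/2 = Z**2/2 - 127*Z/2)
(265878 + Y(k(-2, 20))) + y = (265878 + (-4 - 2)**2*(-127 + (-4 - 2)**2)/2) + 50625 = (265878 + (1/2)*(-6)**2*(-127 + (-6)**2)) + 50625 = (265878 + (1/2)*36*(-127 + 36)) + 50625 = (265878 + (1/2)*36*(-91)) + 50625 = (265878 - 1638) + 50625 = 264240 + 50625 = 314865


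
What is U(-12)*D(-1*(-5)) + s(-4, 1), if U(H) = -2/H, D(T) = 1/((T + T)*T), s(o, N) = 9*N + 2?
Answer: 3301/300 ≈ 11.003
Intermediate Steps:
s(o, N) = 2 + 9*N
D(T) = 1/(2*T²) (D(T) = 1/(((2*T))*T) = (1/(2*T))/T = 1/(2*T²))
U(-12)*D(-1*(-5)) + s(-4, 1) = (-2/(-12))*(1/(2*(-1*(-5))²)) + (2 + 9*1) = (-2*(-1/12))*((½)/5²) + (2 + 9) = ((½)*(1/25))/6 + 11 = (⅙)*(1/50) + 11 = 1/300 + 11 = 3301/300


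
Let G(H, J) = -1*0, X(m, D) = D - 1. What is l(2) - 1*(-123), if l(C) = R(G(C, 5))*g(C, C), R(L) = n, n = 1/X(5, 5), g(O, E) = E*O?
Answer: 124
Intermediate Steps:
X(m, D) = -1 + D
G(H, J) = 0
n = 1/4 (n = 1/(-1 + 5) = 1/4 ≈ 0.25000)
R(L) = 1/4
l(C) = C**2/4 (l(C) = (C*C)/4 = C**2/4)
l(2) - 1*(-123) = (1/4)*2**2 - 1*(-123) = (1/4)*4 + 123 = 1 + 123 = 124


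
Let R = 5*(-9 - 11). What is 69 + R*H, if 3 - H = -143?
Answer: -14531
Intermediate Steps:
H = 146 (H = 3 - 1*(-143) = 3 + 143 = 146)
R = -100 (R = 5*(-20) = -100)
69 + R*H = 69 - 100*146 = 69 - 14600 = -14531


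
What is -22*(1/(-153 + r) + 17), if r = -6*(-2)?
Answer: -52712/141 ≈ -373.84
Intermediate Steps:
r = 12
-22*(1/(-153 + r) + 17) = -22*(1/(-153 + 12) + 17) = -22*(1/(-141) + 17) = -22*(-1/141 + 17) = -22*2396/141 = -52712/141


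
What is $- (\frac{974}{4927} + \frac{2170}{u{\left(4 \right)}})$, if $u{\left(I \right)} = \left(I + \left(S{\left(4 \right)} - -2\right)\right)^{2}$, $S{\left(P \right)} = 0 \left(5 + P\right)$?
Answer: $- \frac{5363327}{88686} \approx -60.475$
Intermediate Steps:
$S{\left(P \right)} = 0$
$u{\left(I \right)} = \left(2 + I\right)^{2}$ ($u{\left(I \right)} = \left(I + \left(0 - -2\right)\right)^{2} = \left(I + \left(0 + 2\right)\right)^{2} = \left(I + 2\right)^{2} = \left(2 + I\right)^{2}$)
$- (\frac{974}{4927} + \frac{2170}{u{\left(4 \right)}}) = - (\frac{974}{4927} + \frac{2170}{\left(2 + 4\right)^{2}}) = - (974 \cdot \frac{1}{4927} + \frac{2170}{6^{2}}) = - (\frac{974}{4927} + \frac{2170}{36}) = - (\frac{974}{4927} + 2170 \cdot \frac{1}{36}) = - (\frac{974}{4927} + \frac{1085}{18}) = \left(-1\right) \frac{5363327}{88686} = - \frac{5363327}{88686}$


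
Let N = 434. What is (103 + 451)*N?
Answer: 240436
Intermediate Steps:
(103 + 451)*N = (103 + 451)*434 = 554*434 = 240436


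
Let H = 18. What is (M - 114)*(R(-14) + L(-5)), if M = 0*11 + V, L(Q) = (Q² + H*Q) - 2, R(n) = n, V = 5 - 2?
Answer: 8991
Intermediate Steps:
V = 3
L(Q) = -2 + Q² + 18*Q (L(Q) = (Q² + 18*Q) - 2 = -2 + Q² + 18*Q)
M = 3 (M = 0*11 + 3 = 0 + 3 = 3)
(M - 114)*(R(-14) + L(-5)) = (3 - 114)*(-14 + (-2 + (-5)² + 18*(-5))) = -111*(-14 + (-2 + 25 - 90)) = -111*(-14 - 67) = -111*(-81) = 8991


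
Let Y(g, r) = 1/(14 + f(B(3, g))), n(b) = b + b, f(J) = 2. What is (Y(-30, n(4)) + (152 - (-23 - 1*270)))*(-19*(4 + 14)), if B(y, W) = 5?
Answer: -1217691/8 ≈ -1.5221e+5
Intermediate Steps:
n(b) = 2*b
Y(g, r) = 1/16 (Y(g, r) = 1/(14 + 2) = 1/16)
(Y(-30, n(4)) + (152 - (-23 - 1*270)))*(-19*(4 + 14)) = (1/16 + (152 - (-23 - 1*270)))*(-19*(4 + 14)) = (1/16 + (152 - (-23 - 270)))*(-19*18) = (1/16 + (152 - 1*(-293)))*(-342) = (1/16 + (152 + 293))*(-342) = (1/16 + 445)*(-342) = (7121/16)*(-342) = -1217691/8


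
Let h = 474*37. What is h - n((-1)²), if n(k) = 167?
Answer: 17371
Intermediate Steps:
h = 17538
h - n((-1)²) = 17538 - 1*167 = 17538 - 167 = 17371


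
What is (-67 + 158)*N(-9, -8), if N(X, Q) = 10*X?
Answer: -8190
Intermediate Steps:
(-67 + 158)*N(-9, -8) = (-67 + 158)*(10*(-9)) = 91*(-90) = -8190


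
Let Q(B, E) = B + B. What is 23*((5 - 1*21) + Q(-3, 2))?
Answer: -506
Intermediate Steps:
Q(B, E) = 2*B
23*((5 - 1*21) + Q(-3, 2)) = 23*((5 - 1*21) + 2*(-3)) = 23*((5 - 21) - 6) = 23*(-16 - 6) = 23*(-22) = -506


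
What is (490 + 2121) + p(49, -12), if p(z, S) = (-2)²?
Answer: 2615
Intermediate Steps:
p(z, S) = 4
(490 + 2121) + p(49, -12) = (490 + 2121) + 4 = 2611 + 4 = 2615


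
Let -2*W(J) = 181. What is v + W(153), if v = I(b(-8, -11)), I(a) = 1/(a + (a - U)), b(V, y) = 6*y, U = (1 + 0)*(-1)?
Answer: -23713/262 ≈ -90.508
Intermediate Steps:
U = -1 (U = 1*(-1) = -1)
W(J) = -181/2 (W(J) = -1/2*181 = -181/2)
I(a) = 1/(1 + 2*a) (I(a) = 1/(a + (a - 1*(-1))) = 1/(a + (a + 1)) = 1/(a + (1 + a)) = 1/(1 + 2*a))
v = -1/131 (v = 1/(1 + 2*(6*(-11))) = 1/(1 + 2*(-66)) = 1/(1 - 132) = 1/(-131) = -1/131 ≈ -0.0076336)
v + W(153) = -1/131 - 181/2 = -23713/262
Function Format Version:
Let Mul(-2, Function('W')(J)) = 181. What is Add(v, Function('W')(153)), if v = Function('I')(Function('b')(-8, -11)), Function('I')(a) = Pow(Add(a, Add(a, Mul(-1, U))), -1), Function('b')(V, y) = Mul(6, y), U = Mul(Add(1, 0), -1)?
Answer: Rational(-23713, 262) ≈ -90.508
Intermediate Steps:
U = -1 (U = Mul(1, -1) = -1)
Function('W')(J) = Rational(-181, 2) (Function('W')(J) = Mul(Rational(-1, 2), 181) = Rational(-181, 2))
Function('I')(a) = Pow(Add(1, Mul(2, a)), -1) (Function('I')(a) = Pow(Add(a, Add(a, Mul(-1, -1))), -1) = Pow(Add(a, Add(a, 1)), -1) = Pow(Add(a, Add(1, a)), -1) = Pow(Add(1, Mul(2, a)), -1))
v = Rational(-1, 131) (v = Pow(Add(1, Mul(2, Mul(6, -11))), -1) = Pow(Add(1, Mul(2, -66)), -1) = Pow(Add(1, -132), -1) = Pow(-131, -1) = Rational(-1, 131) ≈ -0.0076336)
Add(v, Function('W')(153)) = Add(Rational(-1, 131), Rational(-181, 2)) = Rational(-23713, 262)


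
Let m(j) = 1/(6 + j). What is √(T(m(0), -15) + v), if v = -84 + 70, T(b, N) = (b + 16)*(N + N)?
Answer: I*√499 ≈ 22.338*I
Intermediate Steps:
T(b, N) = 2*N*(16 + b) (T(b, N) = (16 + b)*(2*N) = 2*N*(16 + b))
v = -14
√(T(m(0), -15) + v) = √(2*(-15)*(16 + 1/(6 + 0)) - 14) = √(2*(-15)*(16 + 1/6) - 14) = √(2*(-15)*(16 + ⅙) - 14) = √(2*(-15)*(97/6) - 14) = √(-485 - 14) = √(-499) = I*√499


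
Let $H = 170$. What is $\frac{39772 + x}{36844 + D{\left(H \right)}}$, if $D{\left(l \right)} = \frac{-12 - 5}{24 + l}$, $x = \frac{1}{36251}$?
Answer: $\frac{31078256218}{28790217941} \approx 1.0795$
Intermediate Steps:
$x = \frac{1}{36251} \approx 2.7585 \cdot 10^{-5}$
$D{\left(l \right)} = - \frac{17}{24 + l}$
$\frac{39772 + x}{36844 + D{\left(H \right)}} = \frac{39772 + \frac{1}{36251}}{36844 - \frac{17}{24 + 170}} = \frac{1441774773}{36251 \left(36844 - \frac{17}{194}\right)} = \frac{1441774773}{36251 \cdot \frac{7147719}{194}} = \frac{1441774773}{36251} \cdot \frac{194}{7147719} = \frac{31078256218}{28790217941}$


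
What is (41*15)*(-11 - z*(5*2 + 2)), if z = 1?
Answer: -14145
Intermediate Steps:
(41*15)*(-11 - z*(5*2 + 2)) = (41*15)*(-11 - (5*2 + 2)) = 615*(-11 - (10 + 2)) = 615*(-11 - 12) = 615*(-23) = -14145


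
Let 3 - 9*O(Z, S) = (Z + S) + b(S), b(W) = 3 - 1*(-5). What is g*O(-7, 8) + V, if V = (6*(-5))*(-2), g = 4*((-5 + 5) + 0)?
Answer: 60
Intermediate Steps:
b(W) = 8 (b(W) = 3 + 5 = 8)
O(Z, S) = -5/9 - S/9 - Z/9 (O(Z, S) = ⅓ - ((Z + S) + 8)/9 = ⅓ - ((S + Z) + 8)/9 = ⅓ - (8 + S + Z)/9 = ⅓ + (-8/9 - S/9 - Z/9) = -5/9 - S/9 - Z/9)
g = 0 (g = 4*(0 + 0) = 4*0 = 0)
V = 60 (V = -30*(-2) = 60)
g*O(-7, 8) + V = 0*(-5/9 - ⅑*8 - ⅑*(-7)) + 60 = 0*(-5/9 - 8/9 + 7/9) + 60 = 0*(-⅔) + 60 = 0 + 60 = 60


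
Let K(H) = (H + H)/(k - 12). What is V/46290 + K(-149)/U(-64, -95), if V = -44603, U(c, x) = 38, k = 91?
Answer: -73846313/69481290 ≈ -1.0628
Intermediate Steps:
K(H) = 2*H/79 (K(H) = (H + H)/(91 - 12) = (2*H)/79 = (2*H)*(1/79) = 2*H/79)
V/46290 + K(-149)/U(-64, -95) = -44603/46290 + ((2/79)*(-149))/38 = -44603*1/46290 - 298/79*1/38 = -44603/46290 - 149/1501 = -73846313/69481290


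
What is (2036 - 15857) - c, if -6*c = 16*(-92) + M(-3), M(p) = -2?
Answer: -42200/3 ≈ -14067.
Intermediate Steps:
c = 737/3 (c = -(16*(-92) - 2)/6 = -(-1472 - 2)/6 = -⅙*(-1474) = 737/3 ≈ 245.67)
(2036 - 15857) - c = (2036 - 15857) - 1*737/3 = -13821 - 737/3 = -42200/3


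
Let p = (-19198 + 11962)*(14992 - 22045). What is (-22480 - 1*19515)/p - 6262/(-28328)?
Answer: 9949834898/45179183457 ≈ 0.22023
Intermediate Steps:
p = 51035508 (p = -7236*(-7053) = 51035508)
(-22480 - 1*19515)/p - 6262/(-28328) = (-22480 - 1*19515)/51035508 - 6262/(-28328) = (-22480 - 19515)*(1/51035508) - 6262*(-1/28328) = -41995*1/51035508 + 3131/14164 = -41995/51035508 + 3131/14164 = 9949834898/45179183457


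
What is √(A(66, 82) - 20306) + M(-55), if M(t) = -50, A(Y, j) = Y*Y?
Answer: -50 + 5*I*√638 ≈ -50.0 + 126.29*I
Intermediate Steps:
A(Y, j) = Y²
√(A(66, 82) - 20306) + M(-55) = √(66² - 20306) - 50 = √(4356 - 20306) - 50 = √(-15950) - 50 = 5*I*√638 - 50 = -50 + 5*I*√638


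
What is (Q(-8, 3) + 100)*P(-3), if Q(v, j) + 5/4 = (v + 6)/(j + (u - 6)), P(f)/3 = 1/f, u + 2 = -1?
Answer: -1189/12 ≈ -99.083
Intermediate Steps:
u = -3 (u = -2 - 1 = -3)
P(f) = 3/f
Q(v, j) = -5/4 + (6 + v)/(-9 + j) (Q(v, j) = -5/4 + (v + 6)/(j + (-3 - 6)) = -5/4 + (6 + v)/(j - 9) = -5/4 + (6 + v)/(-9 + j))
(Q(-8, 3) + 100)*P(-3) = ((69 - 5*3 + 4*(-8))/(4*(-9 + 3)) + 100)*(3/(-3)) = ((1/4)*(69 - 15 - 32)/(-6) + 100)*(3*(-1/3)) = ((1/4)*(-1/6)*22 + 100)*(-1) = (-11/12 + 100)*(-1) = (1189/12)*(-1) = -1189/12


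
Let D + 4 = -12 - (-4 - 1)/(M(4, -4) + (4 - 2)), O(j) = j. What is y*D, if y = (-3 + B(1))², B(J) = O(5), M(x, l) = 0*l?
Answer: -54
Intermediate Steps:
M(x, l) = 0
B(J) = 5
y = 4 (y = (-3 + 5)² = 2² = 4)
D = -27/2 (D = -4 + (-12 - (-4 - 1)/(0 + (4 - 2))) = -4 + (-12 - (-5)/(0 + 2)) = -4 + (-12 - (-5)/2) = -4 + (-12 - 1*(-5/2)) = -4 + (-12 + 5/2) = -4 - 19/2 = -27/2 ≈ -13.500)
y*D = 4*(-27/2) = -54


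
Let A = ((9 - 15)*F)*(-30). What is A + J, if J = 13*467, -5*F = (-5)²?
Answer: 5171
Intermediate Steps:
F = -5 (F = -⅕*(-5)² = -⅕*25 = -5)
J = 6071
A = -900 (A = ((9 - 15)*(-5))*(-30) = -6*(-5)*(-30) = 30*(-30) = -900)
A + J = -900 + 6071 = 5171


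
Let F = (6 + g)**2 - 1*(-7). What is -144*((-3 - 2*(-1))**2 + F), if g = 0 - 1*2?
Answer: -3456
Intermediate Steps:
g = -2 (g = 0 - 2 = -2)
F = 23 (F = (6 - 2)**2 - 1*(-7) = 4**2 + 7 = 16 + 7 = 23)
-144*((-3 - 2*(-1))**2 + F) = -144*((-3 - 2*(-1))**2 + 23) = -144*((-3 + 2)**2 + 23) = -144*((-1)**2 + 23) = -144*(1 + 23) = -144*24 = -3456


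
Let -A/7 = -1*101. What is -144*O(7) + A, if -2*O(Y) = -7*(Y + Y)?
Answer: -6349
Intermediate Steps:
O(Y) = 7*Y (O(Y) = -(-7)*(Y + Y)/2 = -(-7)*2*Y/2 = -(-7)*Y = 7*Y)
A = 707 (A = -(-7)*101 = -7*(-101) = 707)
-144*O(7) + A = -1008*7 + 707 = -144*49 + 707 = -7056 + 707 = -6349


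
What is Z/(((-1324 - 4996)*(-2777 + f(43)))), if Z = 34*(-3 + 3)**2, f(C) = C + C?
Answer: 0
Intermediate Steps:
f(C) = 2*C
Z = 0 (Z = 34*0**2 = 34*0 = 0)
Z/(((-1324 - 4996)*(-2777 + f(43)))) = 0/(((-1324 - 4996)*(-2777 + 2*43))) = 0/((-6320*(-2777 + 86))) = 0/((-6320*(-2691))) = 0/17007120 = 0*(1/17007120) = 0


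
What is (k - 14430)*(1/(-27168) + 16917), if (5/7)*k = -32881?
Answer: -27789042428887/27168 ≈ -1.0229e+9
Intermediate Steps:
k = -230167/5 (k = (7/5)*(-32881) = -230167/5 ≈ -46033.)
(k - 14430)*(1/(-27168) + 16917) = (-230167/5 - 14430)*(1/(-27168) + 16917) = -302317*(-1/27168 + 16917)/5 = -302317/5*459601055/27168 = -27789042428887/27168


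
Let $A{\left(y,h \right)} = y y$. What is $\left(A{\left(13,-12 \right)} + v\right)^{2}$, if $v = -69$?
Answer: $10000$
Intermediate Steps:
$A{\left(y,h \right)} = y^{2}$
$\left(A{\left(13,-12 \right)} + v\right)^{2} = \left(13^{2} - 69\right)^{2} = \left(169 - 69\right)^{2} = 100^{2} = 10000$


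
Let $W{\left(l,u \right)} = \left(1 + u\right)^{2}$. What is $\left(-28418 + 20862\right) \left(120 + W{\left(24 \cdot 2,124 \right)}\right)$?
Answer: $-118969220$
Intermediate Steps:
$\left(-28418 + 20862\right) \left(120 + W{\left(24 \cdot 2,124 \right)}\right) = \left(-28418 + 20862\right) \left(120 + \left(1 + 124\right)^{2}\right) = - 7556 \left(120 + 125^{2}\right) = - 7556 \left(120 + 15625\right) = \left(-7556\right) 15745 = -118969220$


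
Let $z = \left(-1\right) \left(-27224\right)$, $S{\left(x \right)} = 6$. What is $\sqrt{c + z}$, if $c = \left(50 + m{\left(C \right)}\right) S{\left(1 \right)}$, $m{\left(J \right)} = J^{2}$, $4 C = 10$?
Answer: $\frac{\sqrt{110246}}{2} \approx 166.02$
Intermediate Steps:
$C = \frac{5}{2}$ ($C = \frac{1}{4} \cdot 10 = \frac{5}{2} \approx 2.5$)
$z = 27224$
$c = \frac{675}{2}$ ($c = \left(50 + \left(\frac{5}{2}\right)^{2}\right) 6 = \left(50 + \frac{25}{4}\right) 6 = \frac{225}{4} \cdot 6 = \frac{675}{2} \approx 337.5$)
$\sqrt{c + z} = \sqrt{\frac{675}{2} + 27224} = \sqrt{\frac{55123}{2}} = \frac{\sqrt{110246}}{2}$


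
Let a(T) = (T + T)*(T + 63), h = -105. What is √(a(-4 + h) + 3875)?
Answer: √13903 ≈ 117.91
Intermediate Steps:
a(T) = 2*T*(63 + T) (a(T) = (2*T)*(63 + T) = 2*T*(63 + T))
√(a(-4 + h) + 3875) = √(2*(-4 - 105)*(63 + (-4 - 105)) + 3875) = √(2*(-109)*(63 - 109) + 3875) = √(2*(-109)*(-46) + 3875) = √(10028 + 3875) = √13903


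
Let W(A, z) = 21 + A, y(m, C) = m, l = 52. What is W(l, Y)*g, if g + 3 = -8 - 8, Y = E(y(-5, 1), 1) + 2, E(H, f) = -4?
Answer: -1387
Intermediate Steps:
Y = -2 (Y = -4 + 2 = -2)
g = -19 (g = -3 + (-8 - 8) = -3 - 16 = -19)
W(l, Y)*g = (21 + 52)*(-19) = 73*(-19) = -1387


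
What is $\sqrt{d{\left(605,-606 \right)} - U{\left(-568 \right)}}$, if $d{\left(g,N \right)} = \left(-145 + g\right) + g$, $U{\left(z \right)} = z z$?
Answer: $i \sqrt{321559} \approx 567.06 i$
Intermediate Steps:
$U{\left(z \right)} = z^{2}$
$d{\left(g,N \right)} = -145 + 2 g$
$\sqrt{d{\left(605,-606 \right)} - U{\left(-568 \right)}} = \sqrt{\left(-145 + 2 \cdot 605\right) - \left(-568\right)^{2}} = \sqrt{\left(-145 + 1210\right) - 322624} = \sqrt{1065 - 322624} = \sqrt{-321559} = i \sqrt{321559}$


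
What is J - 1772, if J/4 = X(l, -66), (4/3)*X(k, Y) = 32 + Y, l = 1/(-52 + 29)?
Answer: -1874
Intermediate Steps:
l = -1/23 (l = 1/(-23) = -1/23 ≈ -0.043478)
X(k, Y) = 24 + 3*Y/4 (X(k, Y) = 3*(32 + Y)/4 = 24 + 3*Y/4)
J = -102 (J = 4*(24 + (3/4)*(-66)) = 4*(24 - 99/2) = 4*(-51/2) = -102)
J - 1772 = -102 - 1772 = -1874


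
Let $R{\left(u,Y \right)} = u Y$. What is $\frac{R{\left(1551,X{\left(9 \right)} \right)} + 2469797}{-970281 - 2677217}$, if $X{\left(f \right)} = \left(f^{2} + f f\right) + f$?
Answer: $- \frac{1367509}{1823749} \approx -0.74983$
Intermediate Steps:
$X{\left(f \right)} = f + 2 f^{2}$ ($X{\left(f \right)} = \left(f^{2} + f^{2}\right) + f = 2 f^{2} + f = f + 2 f^{2}$)
$R{\left(u,Y \right)} = Y u$
$\frac{R{\left(1551,X{\left(9 \right)} \right)} + 2469797}{-970281 - 2677217} = \frac{9 \left(1 + 2 \cdot 9\right) 1551 + 2469797}{-970281 - 2677217} = \frac{9 \left(1 + 18\right) 1551 + 2469797}{-3647498} = \left(9 \cdot 19 \cdot 1551 + 2469797\right) \left(- \frac{1}{3647498}\right) = \left(171 \cdot 1551 + 2469797\right) \left(- \frac{1}{3647498}\right) = \left(265221 + 2469797\right) \left(- \frac{1}{3647498}\right) = 2735018 \left(- \frac{1}{3647498}\right) = - \frac{1367509}{1823749}$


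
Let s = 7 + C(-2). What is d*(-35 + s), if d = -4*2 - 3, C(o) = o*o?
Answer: 264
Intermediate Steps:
C(o) = o**2
s = 11 (s = 7 + (-2)**2 = 7 + 4 = 11)
d = -11 (d = -8 - 3 = -11)
d*(-35 + s) = -11*(-35 + 11) = -11*(-24) = 264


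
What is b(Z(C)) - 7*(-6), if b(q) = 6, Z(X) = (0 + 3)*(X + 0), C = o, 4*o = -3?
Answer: 48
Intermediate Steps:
o = -3/4 (o = (1/4)*(-3) = -3/4 ≈ -0.75000)
C = -3/4 ≈ -0.75000
Z(X) = 3*X
b(Z(C)) - 7*(-6) = 6 - 7*(-6) = 6 + 42 = 48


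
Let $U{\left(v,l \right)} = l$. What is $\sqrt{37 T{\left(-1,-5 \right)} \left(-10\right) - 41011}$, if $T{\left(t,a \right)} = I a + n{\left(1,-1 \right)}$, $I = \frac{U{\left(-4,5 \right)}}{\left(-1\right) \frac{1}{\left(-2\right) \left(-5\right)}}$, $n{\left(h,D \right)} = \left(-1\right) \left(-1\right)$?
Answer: $i \sqrt{133881} \approx 365.9 i$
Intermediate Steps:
$n{\left(h,D \right)} = 1$
$I = -50$ ($I = \frac{5}{\left(-1\right) \frac{1}{\left(-2\right) \left(-5\right)}} = \frac{5}{\left(-1\right) \frac{1}{10}} = \frac{5}{- \frac{1}{10}} = 5 \left(-10\right) = -50$)
$T{\left(t,a \right)} = 1 - 50 a$ ($T{\left(t,a \right)} = - 50 a + 1 = 1 - 50 a$)
$\sqrt{37 T{\left(-1,-5 \right)} \left(-10\right) - 41011} = \sqrt{37 \left(1 - -250\right) \left(-10\right) - 41011} = \sqrt{37 \left(1 + 250\right) \left(-10\right) - 41011} = \sqrt{37 \cdot 251 \left(-10\right) - 41011} = \sqrt{9287 \left(-10\right) - 41011} = \sqrt{-92870 - 41011} = \sqrt{-133881} = i \sqrt{133881}$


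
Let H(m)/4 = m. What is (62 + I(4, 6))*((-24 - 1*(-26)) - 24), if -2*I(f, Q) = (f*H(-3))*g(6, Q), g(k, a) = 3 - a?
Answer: 220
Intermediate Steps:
H(m) = 4*m
I(f, Q) = 6*f*(3 - Q) (I(f, Q) = -f*(4*(-3))*(3 - Q)/2 = -f*(-12)*(3 - Q)/2 = -(-12*f)*(3 - Q)/2 = -(-6)*f*(3 - Q) = 6*f*(3 - Q))
(62 + I(4, 6))*((-24 - 1*(-26)) - 24) = (62 + 6*4*(3 - 1*6))*((-24 - 1*(-26)) - 24) = (62 + 6*4*(3 - 6))*((-24 + 26) - 24) = (62 + 6*4*(-3))*(2 - 24) = (62 - 72)*(-22) = -10*(-22) = 220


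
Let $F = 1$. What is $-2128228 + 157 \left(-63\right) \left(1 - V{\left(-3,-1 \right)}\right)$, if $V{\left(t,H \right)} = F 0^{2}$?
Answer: $-2138119$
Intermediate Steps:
$V{\left(t,H \right)} = 0$ ($V{\left(t,H \right)} = 1 \cdot 0^{2} = 1 \cdot 0 = 0$)
$-2128228 + 157 \left(-63\right) \left(1 - V{\left(-3,-1 \right)}\right) = -2128228 + 157 \left(-63\right) \left(1 - 0\right) = -2128228 - 9891 \left(1 + 0\right) = -2128228 - 9891 = -2138119$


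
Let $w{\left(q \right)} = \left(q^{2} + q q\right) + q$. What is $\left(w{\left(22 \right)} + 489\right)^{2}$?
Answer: $2187441$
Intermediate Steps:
$w{\left(q \right)} = q + 2 q^{2}$ ($w{\left(q \right)} = \left(q^{2} + q^{2}\right) + q = 2 q^{2} + q = q + 2 q^{2}$)
$\left(w{\left(22 \right)} + 489\right)^{2} = \left(22 \left(1 + 2 \cdot 22\right) + 489\right)^{2} = \left(22 \left(1 + 44\right) + 489\right)^{2} = \left(22 \cdot 45 + 489\right)^{2} = \left(990 + 489\right)^{2} = 1479^{2} = 2187441$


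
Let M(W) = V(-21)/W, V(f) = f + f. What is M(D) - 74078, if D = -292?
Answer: -10815367/146 ≈ -74078.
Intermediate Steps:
V(f) = 2*f
M(W) = -42/W (M(W) = (2*(-21))/W = -42/W)
M(D) - 74078 = -42/(-292) - 74078 = -42*(-1/292) - 74078 = 21/146 - 74078 = -10815367/146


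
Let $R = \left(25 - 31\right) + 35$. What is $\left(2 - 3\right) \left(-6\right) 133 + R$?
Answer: $827$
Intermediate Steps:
$R = 29$ ($R = -6 + 35 = 29$)
$\left(2 - 3\right) \left(-6\right) 133 + R = \left(2 - 3\right) \left(-6\right) 133 + 29 = \left(-1\right) \left(-6\right) 133 + 29 = 6 \cdot 133 + 29 = 798 + 29 = 827$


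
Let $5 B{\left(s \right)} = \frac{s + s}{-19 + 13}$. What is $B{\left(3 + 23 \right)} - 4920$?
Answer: $- \frac{73826}{15} \approx -4921.7$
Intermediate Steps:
$B{\left(s \right)} = - \frac{s}{15}$ ($B{\left(s \right)} = \frac{\left(s + s\right) \frac{1}{-19 + 13}}{5} = \frac{2 s \frac{1}{-6}}{5} = \frac{2 s \left(- \frac{1}{6}\right)}{5} = \frac{\left(- \frac{1}{3}\right) s}{5} = - \frac{s}{15}$)
$B{\left(3 + 23 \right)} - 4920 = - \frac{3 + 23}{15} - 4920 = \left(- \frac{1}{15}\right) 26 - 4920 = - \frac{26}{15} - 4920 = - \frac{73826}{15}$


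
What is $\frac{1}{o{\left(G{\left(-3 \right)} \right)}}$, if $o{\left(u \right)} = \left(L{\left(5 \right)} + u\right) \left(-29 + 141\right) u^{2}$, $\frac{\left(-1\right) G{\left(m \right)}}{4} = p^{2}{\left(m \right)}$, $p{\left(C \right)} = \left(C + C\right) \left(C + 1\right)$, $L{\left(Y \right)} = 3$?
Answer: $- \frac{1}{21292056576} \approx -4.6966 \cdot 10^{-11}$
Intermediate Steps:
$p{\left(C \right)} = 2 C \left(1 + C\right)$
$G{\left(m \right)} = - 16 m^{2} \left(1 + m\right)^{2}$ ($G{\left(m \right)} = - 4 \left(2 m \left(1 + m\right)\right)^{2} = - 4 \cdot 4 m^{2} \left(1 + m\right)^{2} = - 16 m^{2} \left(1 + m\right)^{2}$)
$o{\left(u \right)} = u^{2} \left(336 + 112 u\right)$ ($o{\left(u \right)} = \left(3 + u\right) \left(-29 + 141\right) u^{2} = \left(3 + u\right) 112 u^{2} = \left(336 + 112 u\right) u^{2} = u^{2} \left(336 + 112 u\right)$)
$\frac{1}{o{\left(G{\left(-3 \right)} \right)}} = \frac{1}{112 \left(- 16 \left(-3\right)^{2} \left(1 - 3\right)^{2}\right)^{2} \left(3 - 16 \left(-3\right)^{2} \left(1 - 3\right)^{2}\right)} = \frac{1}{112 \left(\left(-16\right) 9 \left(-2\right)^{2}\right)^{2} \left(3 - 144 \left(-2\right)^{2}\right)} = \frac{1}{112 \left(\left(-16\right) 9 \cdot 4\right)^{2} \left(3 - 144 \cdot 4\right)} = \frac{1}{112 \left(-576\right)^{2} \left(3 - 576\right)} = \frac{1}{112 \cdot 331776 \left(-573\right)} = \frac{1}{-21292056576} = - \frac{1}{21292056576}$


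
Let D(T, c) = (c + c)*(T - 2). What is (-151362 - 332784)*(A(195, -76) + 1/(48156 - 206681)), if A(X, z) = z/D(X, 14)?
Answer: 1458889729596/214167275 ≈ 6811.9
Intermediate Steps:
D(T, c) = 2*c*(-2 + T) (D(T, c) = (2*c)*(-2 + T) = 2*c*(-2 + T))
A(X, z) = z/(-56 + 28*X) (A(X, z) = z/((2*14*(-2 + X))) = z/(-56 + 28*X))
(-151362 - 332784)*(A(195, -76) + 1/(48156 - 206681)) = (-151362 - 332784)*((1/28)*(-76)/(-2 + 195) + 1/(48156 - 206681)) = -484146*((1/28)*(-76)/193 + 1/(-158525)) = -484146*((1/28)*(-76)*(1/193) - 1/158525) = -484146*(-19/1351 - 1/158525) = -484146*(-3013326/214167275) = 1458889729596/214167275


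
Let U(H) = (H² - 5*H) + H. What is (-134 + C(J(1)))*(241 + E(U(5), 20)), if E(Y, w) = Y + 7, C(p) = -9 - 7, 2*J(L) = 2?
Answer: -37950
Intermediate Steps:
J(L) = 1 (J(L) = (½)*2 = 1)
U(H) = H² - 4*H
C(p) = -16
E(Y, w) = 7 + Y
(-134 + C(J(1)))*(241 + E(U(5), 20)) = (-134 - 16)*(241 + (7 + 5*(-4 + 5))) = -150*(241 + (7 + 5*1)) = -150*(241 + (7 + 5)) = -150*(241 + 12) = -150*253 = -37950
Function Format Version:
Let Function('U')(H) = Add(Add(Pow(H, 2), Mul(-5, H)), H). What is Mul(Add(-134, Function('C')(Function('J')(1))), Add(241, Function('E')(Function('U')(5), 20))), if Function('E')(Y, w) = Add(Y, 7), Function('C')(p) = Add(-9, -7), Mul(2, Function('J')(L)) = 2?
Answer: -37950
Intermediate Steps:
Function('J')(L) = 1 (Function('J')(L) = Mul(Rational(1, 2), 2) = 1)
Function('U')(H) = Add(Pow(H, 2), Mul(-4, H))
Function('C')(p) = -16
Function('E')(Y, w) = Add(7, Y)
Mul(Add(-134, Function('C')(Function('J')(1))), Add(241, Function('E')(Function('U')(5), 20))) = Mul(Add(-134, -16), Add(241, Add(7, Mul(5, Add(-4, 5))))) = Mul(-150, Add(241, Add(7, Mul(5, 1)))) = Mul(-150, Add(241, Add(7, 5))) = Mul(-150, Add(241, 12)) = Mul(-150, 253) = -37950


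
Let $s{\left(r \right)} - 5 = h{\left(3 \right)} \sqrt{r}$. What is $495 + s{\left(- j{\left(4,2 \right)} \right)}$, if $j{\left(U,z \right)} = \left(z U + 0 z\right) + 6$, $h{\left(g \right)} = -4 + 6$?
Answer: $500 + 2 i \sqrt{14} \approx 500.0 + 7.4833 i$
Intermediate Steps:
$h{\left(g \right)} = 2$
$j{\left(U,z \right)} = 6 + U z$ ($j{\left(U,z \right)} = \left(U z + 0\right) + 6 = U z + 6 = 6 + U z$)
$s{\left(r \right)} = 5 + 2 \sqrt{r}$
$495 + s{\left(- j{\left(4,2 \right)} \right)} = 495 + \left(5 + 2 \sqrt{- (6 + 4 \cdot 2)}\right) = 495 + \left(5 + 2 \sqrt{- (6 + 8)}\right) = 495 + \left(5 + 2 \sqrt{\left(-1\right) 14}\right) = 495 + \left(5 + 2 \sqrt{-14}\right) = 495 + \left(5 + 2 i \sqrt{14}\right) = 500 + 2 i \sqrt{14}$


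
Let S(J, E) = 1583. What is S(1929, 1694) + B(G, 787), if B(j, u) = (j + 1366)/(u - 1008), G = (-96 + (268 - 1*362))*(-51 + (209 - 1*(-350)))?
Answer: 444997/221 ≈ 2013.6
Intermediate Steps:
G = -96520 (G = (-96 + (268 - 362))*(-51 + (209 + 350)) = (-96 - 94)*(-51 + 559) = -190*508 = -96520)
B(j, u) = (1366 + j)/(-1008 + u)
S(1929, 1694) + B(G, 787) = 1583 + (1366 - 96520)/(-1008 + 787) = 1583 - 95154/(-221) = 1583 - 1/221*(-95154) = 1583 + 95154/221 = 444997/221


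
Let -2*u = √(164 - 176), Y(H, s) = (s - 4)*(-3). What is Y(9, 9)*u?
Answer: 15*I*√3 ≈ 25.981*I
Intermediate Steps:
Y(H, s) = 12 - 3*s (Y(H, s) = (-4 + s)*(-3) = 12 - 3*s)
u = -I*√3 (u = -√(164 - 176)/2 = -I*√3 ≈ -1.732*I)
Y(9, 9)*u = (12 - 3*9)*(-I*√3) = (12 - 27)*(-I*√3) = -(-15)*I*√3 = 15*I*√3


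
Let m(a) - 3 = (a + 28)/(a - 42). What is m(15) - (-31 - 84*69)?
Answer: 157367/27 ≈ 5828.4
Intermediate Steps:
m(a) = 3 + (28 + a)/(-42 + a) (m(a) = 3 + (a + 28)/(a - 42) = 3 + (28 + a)/(-42 + a))
m(15) - (-31 - 84*69) = 2*(-49 + 2*15)/(-42 + 15) - (-31 - 84*69) = 2*(-49 + 30)/(-27) - (-31 - 5796) = 2*(-1/27)*(-19) - 1*(-5827) = 38/27 + 5827 = 157367/27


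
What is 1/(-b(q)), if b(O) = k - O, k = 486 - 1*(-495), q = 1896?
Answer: 1/915 ≈ 0.0010929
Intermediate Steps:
k = 981 (k = 486 + 495 = 981)
b(O) = 981 - O
1/(-b(q)) = 1/(-(981 - 1*1896)) = 1/(-(981 - 1896)) = 1/(-1*(-915)) = 1/915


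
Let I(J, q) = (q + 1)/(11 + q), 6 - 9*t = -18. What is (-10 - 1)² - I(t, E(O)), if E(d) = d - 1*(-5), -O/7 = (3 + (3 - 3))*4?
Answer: 4075/34 ≈ 119.85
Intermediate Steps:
t = 8/3 (t = ⅔ - ⅑*(-18) = ⅔ + 2 = 8/3 ≈ 2.6667)
O = -84 (O = -7*(3 + (3 - 3))*4 = -7*(3 + 0)*4 = -21*4 = -7*12 = -84)
E(d) = 5 + d (E(d) = d + 5 = 5 + d)
I(J, q) = (1 + q)/(11 + q)
(-10 - 1)² - I(t, E(O)) = (-10 - 1)² - (1 + (5 - 84))/(11 + (5 - 84)) = (-11)² - (1 - 79)/(11 - 79) = 121 - (-78)/(-68) = 121 - (-1)*(-78)/68 = 121 - 1*39/34 = 121 - 39/34 = 4075/34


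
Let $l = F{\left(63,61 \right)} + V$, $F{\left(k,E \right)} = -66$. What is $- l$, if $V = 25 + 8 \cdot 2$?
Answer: $25$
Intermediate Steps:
$V = 41$ ($V = 25 + 16 = 41$)
$l = -25$ ($l = -66 + 41 = -25$)
$- l = \left(-1\right) \left(-25\right) = 25$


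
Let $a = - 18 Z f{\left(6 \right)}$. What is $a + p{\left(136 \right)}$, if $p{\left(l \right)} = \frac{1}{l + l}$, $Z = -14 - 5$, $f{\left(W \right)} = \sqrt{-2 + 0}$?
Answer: $\frac{1}{272} + 342 i \sqrt{2} \approx 0.0036765 + 483.66 i$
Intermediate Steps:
$f{\left(W \right)} = i \sqrt{2}$ ($f{\left(W \right)} = \sqrt{-2} = i \sqrt{2}$)
$Z = -19$
$p{\left(l \right)} = \frac{1}{2 l}$
$a = 342 i \sqrt{2}$ ($a = \left(-18\right) \left(-19\right) i \sqrt{2} = 342 i \sqrt{2} \approx 483.66 i$)
$a + p{\left(136 \right)} = 342 i \sqrt{2} + \frac{1}{2 \cdot 136} = 342 i \sqrt{2} + \frac{1}{2} \cdot \frac{1}{136} = 342 i \sqrt{2} + \frac{1}{272} = \frac{1}{272} + 342 i \sqrt{2}$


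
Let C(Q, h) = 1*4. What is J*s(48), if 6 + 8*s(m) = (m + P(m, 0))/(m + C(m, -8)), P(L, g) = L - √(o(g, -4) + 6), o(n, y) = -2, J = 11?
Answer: -1199/208 ≈ -5.7644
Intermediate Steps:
C(Q, h) = 4
P(L, g) = -2 + L (P(L, g) = L - √(-2 + 6) = L - √4 = L - 1*2 = L - 2 = -2 + L)
s(m) = -¾ + (-2 + 2*m)/(8*(4 + m)) (s(m) = -¾ + ((m + (-2 + m))/(m + 4))/8 = -¾ + ((-2 + 2*m)/(4 + m))/8 = -¾ + (-2 + 2*m)/(8*(4 + m)))
J*s(48) = 11*((-13 - 2*48)/(4*(4 + 48))) = 11*((¼)*(-13 - 96)/52) = 11*((¼)*(1/52)*(-109)) = 11*(-109/208) = -1199/208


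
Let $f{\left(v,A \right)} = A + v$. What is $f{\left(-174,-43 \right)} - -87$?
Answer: $-130$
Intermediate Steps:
$f{\left(-174,-43 \right)} - -87 = \left(-43 - 174\right) - -87 = -217 + 87 = -130$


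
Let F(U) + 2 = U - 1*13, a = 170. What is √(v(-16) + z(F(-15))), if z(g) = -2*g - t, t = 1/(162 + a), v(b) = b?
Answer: 3*√134709/166 ≈ 6.6330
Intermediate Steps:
F(U) = -15 + U (F(U) = -2 + (U - 1*13) = -2 + (U - 13) = -2 + (-13 + U) = -15 + U)
t = 1/332 (t = 1/(162 + 170) = 1/332 ≈ 0.0030120)
z(g) = -1/332 - 2*g (z(g) = -2*g - 1*1/332 = -2*g - 1/332 = -1/332 - 2*g)
√(v(-16) + z(F(-15))) = √(-16 + (-1/332 - 2*(-15 - 15))) = √(-16 + (-1/332 - 2*(-30))) = √(-16 + (-1/332 + 60)) = √(-16 + 19919/332) = √(14607/332) = 3*√134709/166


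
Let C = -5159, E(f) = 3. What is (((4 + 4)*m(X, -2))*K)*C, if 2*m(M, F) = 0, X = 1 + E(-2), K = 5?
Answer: 0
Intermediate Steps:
X = 4 (X = 1 + 3 = 4)
m(M, F) = 0 (m(M, F) = (½)*0 = 0)
(((4 + 4)*m(X, -2))*K)*C = (((4 + 4)*0)*5)*(-5159) = ((8*0)*5)*(-5159) = (0*5)*(-5159) = 0*(-5159) = 0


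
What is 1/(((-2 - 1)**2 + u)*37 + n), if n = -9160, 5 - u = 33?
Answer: -1/9863 ≈ -0.00010139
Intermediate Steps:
u = -28 (u = 5 - 1*33 = 5 - 33 = -28)
1/(((-2 - 1)**2 + u)*37 + n) = 1/(((-2 - 1)**2 - 28)*37 - 9160) = 1/(((-3)**2 - 28)*37 - 9160) = 1/((9 - 28)*37 - 9160) = 1/(-19*37 - 9160) = 1/(-703 - 9160) = 1/(-9863) = -1/9863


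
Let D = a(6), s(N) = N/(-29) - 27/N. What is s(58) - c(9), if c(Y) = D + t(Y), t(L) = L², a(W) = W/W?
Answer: -4899/58 ≈ -84.466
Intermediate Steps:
s(N) = -27/N - N/29 (s(N) = N*(-1/29) - 27/N = -N/29 - 27/N = -27/N - N/29)
a(W) = 1
D = 1
c(Y) = 1 + Y²
s(58) - c(9) = (-27/58 - 1/29*58) - (1 + 9²) = (-27*1/58 - 2) - (1 + 81) = (-27/58 - 2) - 1*82 = -143/58 - 82 = -4899/58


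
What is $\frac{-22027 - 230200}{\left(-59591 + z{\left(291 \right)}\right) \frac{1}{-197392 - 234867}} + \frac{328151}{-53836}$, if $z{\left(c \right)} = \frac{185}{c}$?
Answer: $- \frac{213507360765318133}{116694886682} \approx -1.8296 \cdot 10^{6}$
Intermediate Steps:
$\frac{-22027 - 230200}{\left(-59591 + z{\left(291 \right)}\right) \frac{1}{-197392 - 234867}} + \frac{328151}{-53836} = \frac{-22027 - 230200}{\left(-59591 + \frac{185}{291}\right) \frac{1}{-197392 - 234867}} + \frac{328151}{-53836} = \frac{-22027 - 230200}{\left(-59591 + 185 \cdot \frac{1}{291}\right) \frac{1}{-432259}} + 328151 \left(- \frac{1}{53836}\right) = - \frac{252227}{\left(-59591 + \frac{185}{291}\right) \left(- \frac{1}{432259}\right)} - \frac{328151}{53836} = - \frac{252227}{\left(- \frac{17340796}{291}\right) \left(- \frac{1}{432259}\right)} - \frac{328151}{53836} = - \frac{252227}{\frac{17340796}{125787369}} - \frac{328151}{53836} = \left(-252227\right) \frac{125787369}{17340796} - \frac{328151}{53836} = - \frac{31726970720763}{17340796} - \frac{328151}{53836} = - \frac{213507360765318133}{116694886682}$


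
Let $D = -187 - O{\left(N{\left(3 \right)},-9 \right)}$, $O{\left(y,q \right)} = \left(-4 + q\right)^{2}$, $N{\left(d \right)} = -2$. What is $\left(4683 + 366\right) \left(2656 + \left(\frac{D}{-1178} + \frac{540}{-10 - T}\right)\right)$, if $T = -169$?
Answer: $\frac{419207392494}{31217} \approx 1.3429 \cdot 10^{7}$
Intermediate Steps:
$D = -356$ ($D = -187 - \left(-4 - 9\right)^{2} = -187 - \left(-13\right)^{2} = -187 - 169 = -356$)
$\left(4683 + 366\right) \left(2656 + \left(\frac{D}{-1178} + \frac{540}{-10 - T}\right)\right) = \left(4683 + 366\right) \left(2656 - \left(- \frac{178}{589} - \frac{540}{-10 - -169}\right)\right) = 5049 \left(2656 - \left(- \frac{178}{589} - \frac{540}{-10 + 169}\right)\right) = 5049 \left(2656 + \left(\frac{178}{589} + \frac{540}{159}\right)\right) = 5049 \left(2656 + \left(\frac{178}{589} + 540 \cdot \frac{1}{159}\right)\right) = 5049 \left(2656 + \left(\frac{178}{589} + \frac{180}{53}\right)\right) = 5049 \left(2656 + \frac{115454}{31217}\right) = 5049 \cdot \frac{83027806}{31217} = \frac{419207392494}{31217}$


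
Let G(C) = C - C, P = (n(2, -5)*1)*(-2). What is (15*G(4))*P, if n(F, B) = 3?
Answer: 0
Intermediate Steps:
P = -6 (P = (3*1)*(-2) = 3*(-2) = -6)
G(C) = 0
(15*G(4))*P = (15*0)*(-6) = 0*(-6) = 0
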